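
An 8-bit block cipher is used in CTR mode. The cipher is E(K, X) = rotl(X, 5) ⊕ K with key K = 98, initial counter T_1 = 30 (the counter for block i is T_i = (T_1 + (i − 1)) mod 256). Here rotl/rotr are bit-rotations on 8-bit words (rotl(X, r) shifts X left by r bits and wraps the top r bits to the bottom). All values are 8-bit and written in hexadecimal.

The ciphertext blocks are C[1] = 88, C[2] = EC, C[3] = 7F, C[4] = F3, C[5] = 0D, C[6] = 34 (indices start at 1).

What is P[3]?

P[3] = A1

CTR decryption: S_i = E(K, T_i) where T_i is the counter for block i; P_i = C_i ⊕ S_i.
P[3]: T = 32, S = E(K, T) = DE; 7F ⊕ DE = A1.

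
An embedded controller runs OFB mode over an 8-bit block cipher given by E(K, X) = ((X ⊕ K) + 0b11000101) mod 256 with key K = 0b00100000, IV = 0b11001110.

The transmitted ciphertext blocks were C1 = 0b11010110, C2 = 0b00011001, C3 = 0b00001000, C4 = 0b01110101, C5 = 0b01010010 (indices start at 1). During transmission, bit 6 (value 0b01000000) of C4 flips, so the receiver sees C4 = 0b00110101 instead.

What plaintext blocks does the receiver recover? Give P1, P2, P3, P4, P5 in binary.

P1 = 0b01100101, P2 = 0b01000001, P3 = 0b00110101, P4 = 0b11010111, P5 = 0b11010101

OFB decryption: S_i = E(K, S_{i−1}) with S_{0} = IV; P_i = C_i ⊕ S_i.
Only C4 changed, to 0b00110101. In OFB, a change in C_i flips the same bit in P_i only; the keystream is unaffected. Decrypting the received ciphertext:
P1: S = E(K, 0b11001110) = 0b10110011; 0b11010110 ⊕ 0b10110011 = 0b01100101.
P2: S = E(K, 0b10110011) = 0b01011000; 0b00011001 ⊕ 0b01011000 = 0b01000001.
P3: S = E(K, 0b01011000) = 0b00111101; 0b00001000 ⊕ 0b00111101 = 0b00110101.
P4: S = E(K, 0b00111101) = 0b11100010; 0b00110101 ⊕ 0b11100010 = 0b11010111.
P5: S = E(K, 0b11100010) = 0b10000111; 0b01010010 ⊕ 0b10000111 = 0b11010101.
Blocks that differ from the original plaintext: P4.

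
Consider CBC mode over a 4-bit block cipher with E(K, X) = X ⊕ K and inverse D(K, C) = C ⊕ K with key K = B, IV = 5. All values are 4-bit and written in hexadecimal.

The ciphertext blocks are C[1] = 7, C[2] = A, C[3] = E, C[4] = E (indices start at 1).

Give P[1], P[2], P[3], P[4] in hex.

CBC decryption: P_i = D(K, C_i) ⊕ C_{i−1}, with C_{0} = IV.
P[1]: D(K, 7) = C; C ⊕ 5 = 9.
P[2]: D(K, A) = 1; 1 ⊕ 7 = 6.
P[3]: D(K, E) = 5; 5 ⊕ A = F.
P[4]: D(K, E) = 5; 5 ⊕ E = B.

P[1] = 9, P[2] = 6, P[3] = F, P[4] = B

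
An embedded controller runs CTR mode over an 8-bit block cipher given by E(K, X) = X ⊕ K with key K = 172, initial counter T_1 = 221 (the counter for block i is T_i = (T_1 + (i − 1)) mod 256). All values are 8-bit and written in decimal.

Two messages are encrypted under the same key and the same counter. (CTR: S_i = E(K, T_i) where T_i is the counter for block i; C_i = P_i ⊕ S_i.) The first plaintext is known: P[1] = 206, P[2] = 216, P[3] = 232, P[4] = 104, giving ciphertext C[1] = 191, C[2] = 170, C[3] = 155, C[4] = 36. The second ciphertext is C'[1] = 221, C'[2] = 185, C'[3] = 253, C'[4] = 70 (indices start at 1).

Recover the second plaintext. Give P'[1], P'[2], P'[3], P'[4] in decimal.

In CTR with a reused counter, both messages share the same keystream S_i, so C_i ⊕ C'_i = P_i ⊕ P'_i and thus P'_i = P_i ⊕ C_i ⊕ C'_i.
P'[1]: 206 ⊕ 191 ⊕ 221 = 172.
P'[2]: 216 ⊕ 170 ⊕ 185 = 203.
P'[3]: 232 ⊕ 155 ⊕ 253 = 142.
P'[4]: 104 ⊕ 36 ⊕ 70 = 10.

P'[1] = 172, P'[2] = 203, P'[3] = 142, P'[4] = 10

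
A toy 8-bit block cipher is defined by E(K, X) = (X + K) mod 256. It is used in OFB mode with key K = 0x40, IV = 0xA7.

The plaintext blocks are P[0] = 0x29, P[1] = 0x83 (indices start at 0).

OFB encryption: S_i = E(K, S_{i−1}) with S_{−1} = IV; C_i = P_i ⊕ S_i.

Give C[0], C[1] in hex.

C[0]: S = E(K, 0xA7) = 0xE7; 0x29 ⊕ 0xE7 = 0xCE.
C[1]: S = E(K, 0xE7) = 0x27; 0x83 ⊕ 0x27 = 0xA4.

C[0] = 0xCE, C[1] = 0xA4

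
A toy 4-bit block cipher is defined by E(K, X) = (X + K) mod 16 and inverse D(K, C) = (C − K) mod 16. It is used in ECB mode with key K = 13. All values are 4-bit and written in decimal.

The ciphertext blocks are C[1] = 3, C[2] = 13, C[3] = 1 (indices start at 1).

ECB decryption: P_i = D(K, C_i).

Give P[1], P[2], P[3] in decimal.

P[1]: D(K, 3) = 6.
P[2]: D(K, 13) = 0.
P[3]: D(K, 1) = 4.

P[1] = 6, P[2] = 0, P[3] = 4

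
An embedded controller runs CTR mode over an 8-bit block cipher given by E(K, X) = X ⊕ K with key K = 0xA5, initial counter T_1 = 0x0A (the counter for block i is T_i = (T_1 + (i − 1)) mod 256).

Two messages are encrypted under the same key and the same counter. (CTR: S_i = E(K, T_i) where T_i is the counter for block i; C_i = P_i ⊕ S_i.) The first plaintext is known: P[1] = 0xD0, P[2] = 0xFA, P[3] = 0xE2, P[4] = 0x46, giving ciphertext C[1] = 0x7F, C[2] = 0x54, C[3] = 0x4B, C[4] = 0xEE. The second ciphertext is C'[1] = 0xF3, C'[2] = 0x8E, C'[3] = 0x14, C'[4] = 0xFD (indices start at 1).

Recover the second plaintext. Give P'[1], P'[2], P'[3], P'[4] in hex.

P'[1] = 0x5C, P'[2] = 0x20, P'[3] = 0xBD, P'[4] = 0x55

In CTR with a reused counter, both messages share the same keystream S_i, so C_i ⊕ C'_i = P_i ⊕ P'_i and thus P'_i = P_i ⊕ C_i ⊕ C'_i.
P'[1]: 0xD0 ⊕ 0x7F ⊕ 0xF3 = 0x5C.
P'[2]: 0xFA ⊕ 0x54 ⊕ 0x8E = 0x20.
P'[3]: 0xE2 ⊕ 0x4B ⊕ 0x14 = 0xBD.
P'[4]: 0x46 ⊕ 0xEE ⊕ 0xFD = 0x55.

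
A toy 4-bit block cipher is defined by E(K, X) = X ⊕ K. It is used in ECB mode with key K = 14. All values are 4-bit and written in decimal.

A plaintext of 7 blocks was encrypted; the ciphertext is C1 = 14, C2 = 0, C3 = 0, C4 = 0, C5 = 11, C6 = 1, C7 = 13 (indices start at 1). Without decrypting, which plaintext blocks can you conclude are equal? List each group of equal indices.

P2 = P3 = P4

ECB encrypts each block independently with the same key, so equal ciphertext blocks imply equal plaintext blocks.
C2 = C3 = C4 = 0, so P2 = P3 = P4.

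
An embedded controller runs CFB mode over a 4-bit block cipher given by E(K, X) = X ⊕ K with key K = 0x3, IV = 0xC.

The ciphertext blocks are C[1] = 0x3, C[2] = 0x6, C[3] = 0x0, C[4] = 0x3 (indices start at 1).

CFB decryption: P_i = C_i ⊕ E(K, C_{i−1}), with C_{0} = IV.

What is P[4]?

P[4] = 0x0

P[4]: E(K, 0x0) = 0x3; 0x3 ⊕ 0x3 = 0x0.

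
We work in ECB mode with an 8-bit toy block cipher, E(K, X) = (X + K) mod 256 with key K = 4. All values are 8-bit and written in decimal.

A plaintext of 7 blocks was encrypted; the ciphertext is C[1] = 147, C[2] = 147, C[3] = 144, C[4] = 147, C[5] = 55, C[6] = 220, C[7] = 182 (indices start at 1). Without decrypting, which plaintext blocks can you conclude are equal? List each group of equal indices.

ECB encrypts each block independently with the same key, so equal ciphertext blocks imply equal plaintext blocks.
C[1] = C[2] = C[4] = 147, so P[1] = P[2] = P[4].

P[1] = P[2] = P[4]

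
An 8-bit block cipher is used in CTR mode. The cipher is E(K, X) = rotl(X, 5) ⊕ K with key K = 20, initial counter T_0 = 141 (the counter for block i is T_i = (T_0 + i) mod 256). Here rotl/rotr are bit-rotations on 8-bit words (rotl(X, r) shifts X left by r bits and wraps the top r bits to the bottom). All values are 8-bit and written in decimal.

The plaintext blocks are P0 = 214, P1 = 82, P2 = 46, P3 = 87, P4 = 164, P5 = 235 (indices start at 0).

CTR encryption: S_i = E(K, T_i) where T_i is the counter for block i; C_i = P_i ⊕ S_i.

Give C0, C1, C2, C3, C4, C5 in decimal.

C0: T = 141, S = E(K, T) = 165; 214 ⊕ 165 = 115.
C1: T = 142, S = E(K, T) = 197; 82 ⊕ 197 = 151.
C2: T = 143, S = E(K, T) = 229; 46 ⊕ 229 = 203.
C3: T = 144, S = E(K, T) = 6; 87 ⊕ 6 = 81.
C4: T = 145, S = E(K, T) = 38; 164 ⊕ 38 = 130.
C5: T = 146, S = E(K, T) = 70; 235 ⊕ 70 = 173.

C0 = 115, C1 = 151, C2 = 203, C3 = 81, C4 = 130, C5 = 173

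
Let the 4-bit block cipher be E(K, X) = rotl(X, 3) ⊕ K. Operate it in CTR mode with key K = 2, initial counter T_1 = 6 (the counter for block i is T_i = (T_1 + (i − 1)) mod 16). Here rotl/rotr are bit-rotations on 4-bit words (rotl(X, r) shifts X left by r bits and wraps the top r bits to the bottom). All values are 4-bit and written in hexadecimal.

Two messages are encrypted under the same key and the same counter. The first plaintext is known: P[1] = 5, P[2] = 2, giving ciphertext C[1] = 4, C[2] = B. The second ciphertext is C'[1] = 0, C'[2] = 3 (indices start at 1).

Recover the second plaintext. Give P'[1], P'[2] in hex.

In CTR with a reused counter, both messages share the same keystream S_i, so C_i ⊕ C'_i = P_i ⊕ P'_i and thus P'_i = P_i ⊕ C_i ⊕ C'_i.
P'[1]: 5 ⊕ 4 ⊕ 0 = 1.
P'[2]: 2 ⊕ B ⊕ 3 = A.

P'[1] = 1, P'[2] = A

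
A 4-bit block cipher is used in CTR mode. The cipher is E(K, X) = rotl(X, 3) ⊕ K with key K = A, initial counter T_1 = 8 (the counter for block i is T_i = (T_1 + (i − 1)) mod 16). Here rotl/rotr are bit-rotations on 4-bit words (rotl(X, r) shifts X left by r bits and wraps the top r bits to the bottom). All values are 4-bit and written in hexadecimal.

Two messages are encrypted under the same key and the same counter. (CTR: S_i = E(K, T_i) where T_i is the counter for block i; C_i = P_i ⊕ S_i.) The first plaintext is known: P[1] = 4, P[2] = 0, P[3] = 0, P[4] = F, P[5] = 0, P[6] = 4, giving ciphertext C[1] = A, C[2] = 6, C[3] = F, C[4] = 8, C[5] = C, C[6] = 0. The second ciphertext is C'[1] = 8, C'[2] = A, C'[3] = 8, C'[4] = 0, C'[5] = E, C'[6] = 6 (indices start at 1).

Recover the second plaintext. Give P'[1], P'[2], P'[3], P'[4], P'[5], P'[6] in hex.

In CTR with a reused counter, both messages share the same keystream S_i, so C_i ⊕ C'_i = P_i ⊕ P'_i and thus P'_i = P_i ⊕ C_i ⊕ C'_i.
P'[1]: 4 ⊕ A ⊕ 8 = 6.
P'[2]: 0 ⊕ 6 ⊕ A = C.
P'[3]: 0 ⊕ F ⊕ 8 = 7.
P'[4]: F ⊕ 8 ⊕ 0 = 7.
P'[5]: 0 ⊕ C ⊕ E = 2.
P'[6]: 4 ⊕ 0 ⊕ 6 = 2.

P'[1] = 6, P'[2] = C, P'[3] = 7, P'[4] = 7, P'[5] = 2, P'[6] = 2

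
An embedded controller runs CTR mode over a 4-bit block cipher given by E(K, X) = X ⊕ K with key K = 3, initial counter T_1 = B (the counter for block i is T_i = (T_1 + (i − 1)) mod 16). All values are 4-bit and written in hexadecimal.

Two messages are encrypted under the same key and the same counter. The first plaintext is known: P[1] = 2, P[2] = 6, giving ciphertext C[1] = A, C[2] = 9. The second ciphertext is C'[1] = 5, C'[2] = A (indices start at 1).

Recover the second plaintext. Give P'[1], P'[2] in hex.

In CTR with a reused counter, both messages share the same keystream S_i, so C_i ⊕ C'_i = P_i ⊕ P'_i and thus P'_i = P_i ⊕ C_i ⊕ C'_i.
P'[1]: 2 ⊕ A ⊕ 5 = D.
P'[2]: 6 ⊕ 9 ⊕ A = 5.

P'[1] = D, P'[2] = 5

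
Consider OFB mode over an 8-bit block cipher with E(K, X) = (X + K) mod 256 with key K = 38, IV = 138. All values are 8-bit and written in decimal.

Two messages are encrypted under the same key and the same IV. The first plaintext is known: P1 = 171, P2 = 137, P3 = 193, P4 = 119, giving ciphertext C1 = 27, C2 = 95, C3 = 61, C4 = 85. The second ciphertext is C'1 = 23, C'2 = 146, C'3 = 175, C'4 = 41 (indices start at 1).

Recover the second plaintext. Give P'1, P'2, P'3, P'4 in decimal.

In OFB with a reused IV, both messages share the same keystream S_i, so C_i ⊕ C'_i = P_i ⊕ P'_i and thus P'_i = P_i ⊕ C_i ⊕ C'_i.
P'1: 171 ⊕ 27 ⊕ 23 = 167.
P'2: 137 ⊕ 95 ⊕ 146 = 68.
P'3: 193 ⊕ 61 ⊕ 175 = 83.
P'4: 119 ⊕ 85 ⊕ 41 = 11.

P'1 = 167, P'2 = 68, P'3 = 83, P'4 = 11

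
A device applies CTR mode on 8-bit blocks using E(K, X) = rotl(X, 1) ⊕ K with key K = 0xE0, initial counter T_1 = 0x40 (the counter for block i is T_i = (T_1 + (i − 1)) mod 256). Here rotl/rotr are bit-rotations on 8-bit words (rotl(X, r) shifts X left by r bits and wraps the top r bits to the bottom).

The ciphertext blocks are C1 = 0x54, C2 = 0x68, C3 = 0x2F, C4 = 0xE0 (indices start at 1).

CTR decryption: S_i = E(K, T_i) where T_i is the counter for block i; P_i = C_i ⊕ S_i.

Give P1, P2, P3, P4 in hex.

P1 = 0x34, P2 = 0x0A, P3 = 0x4B, P4 = 0x86

P1: T = 0x40, S = E(K, T) = 0x60; 0x54 ⊕ 0x60 = 0x34.
P2: T = 0x41, S = E(K, T) = 0x62; 0x68 ⊕ 0x62 = 0x0A.
P3: T = 0x42, S = E(K, T) = 0x64; 0x2F ⊕ 0x64 = 0x4B.
P4: T = 0x43, S = E(K, T) = 0x66; 0xE0 ⊕ 0x66 = 0x86.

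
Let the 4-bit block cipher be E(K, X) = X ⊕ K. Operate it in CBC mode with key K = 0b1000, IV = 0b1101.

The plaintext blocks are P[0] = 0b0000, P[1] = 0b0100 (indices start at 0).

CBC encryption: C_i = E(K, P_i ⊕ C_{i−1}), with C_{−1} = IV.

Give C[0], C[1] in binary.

C[0] = 0b0101, C[1] = 0b1001

C[0]: P[0] ⊕ 0b1101 = 0b1101; E(K, 0b1101) = 0b0101.
C[1]: P[1] ⊕ 0b0101 = 0b0001; E(K, 0b0001) = 0b1001.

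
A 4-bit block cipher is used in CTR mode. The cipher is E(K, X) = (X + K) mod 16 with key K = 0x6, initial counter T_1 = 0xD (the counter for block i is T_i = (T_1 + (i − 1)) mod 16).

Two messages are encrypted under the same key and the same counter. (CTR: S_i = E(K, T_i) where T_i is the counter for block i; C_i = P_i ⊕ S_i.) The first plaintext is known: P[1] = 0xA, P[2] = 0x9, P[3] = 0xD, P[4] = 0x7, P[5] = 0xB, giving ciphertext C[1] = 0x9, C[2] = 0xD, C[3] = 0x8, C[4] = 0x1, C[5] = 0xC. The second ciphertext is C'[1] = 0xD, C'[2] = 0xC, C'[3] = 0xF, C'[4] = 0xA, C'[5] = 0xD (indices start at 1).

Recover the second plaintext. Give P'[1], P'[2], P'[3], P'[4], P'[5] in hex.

In CTR with a reused counter, both messages share the same keystream S_i, so C_i ⊕ C'_i = P_i ⊕ P'_i and thus P'_i = P_i ⊕ C_i ⊕ C'_i.
P'[1]: 0xA ⊕ 0x9 ⊕ 0xD = 0xE.
P'[2]: 0x9 ⊕ 0xD ⊕ 0xC = 0x8.
P'[3]: 0xD ⊕ 0x8 ⊕ 0xF = 0xA.
P'[4]: 0x7 ⊕ 0x1 ⊕ 0xA = 0xC.
P'[5]: 0xB ⊕ 0xC ⊕ 0xD = 0xA.

P'[1] = 0xE, P'[2] = 0x8, P'[3] = 0xA, P'[4] = 0xC, P'[5] = 0xA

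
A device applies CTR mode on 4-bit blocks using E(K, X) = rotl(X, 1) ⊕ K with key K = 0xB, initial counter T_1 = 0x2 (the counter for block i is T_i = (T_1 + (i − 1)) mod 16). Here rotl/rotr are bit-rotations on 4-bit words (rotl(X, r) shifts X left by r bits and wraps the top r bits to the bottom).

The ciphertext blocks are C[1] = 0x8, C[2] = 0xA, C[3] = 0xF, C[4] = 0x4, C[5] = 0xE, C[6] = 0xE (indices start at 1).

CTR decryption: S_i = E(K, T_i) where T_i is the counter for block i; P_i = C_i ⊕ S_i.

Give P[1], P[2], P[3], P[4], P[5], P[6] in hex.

P[1]: T = 0x2, S = E(K, T) = 0xF; 0x8 ⊕ 0xF = 0x7.
P[2]: T = 0x3, S = E(K, T) = 0xD; 0xA ⊕ 0xD = 0x7.
P[3]: T = 0x4, S = E(K, T) = 0x3; 0xF ⊕ 0x3 = 0xC.
P[4]: T = 0x5, S = E(K, T) = 0x1; 0x4 ⊕ 0x1 = 0x5.
P[5]: T = 0x6, S = E(K, T) = 0x7; 0xE ⊕ 0x7 = 0x9.
P[6]: T = 0x7, S = E(K, T) = 0x5; 0xE ⊕ 0x5 = 0xB.

P[1] = 0x7, P[2] = 0x7, P[3] = 0xC, P[4] = 0x5, P[5] = 0x9, P[6] = 0xB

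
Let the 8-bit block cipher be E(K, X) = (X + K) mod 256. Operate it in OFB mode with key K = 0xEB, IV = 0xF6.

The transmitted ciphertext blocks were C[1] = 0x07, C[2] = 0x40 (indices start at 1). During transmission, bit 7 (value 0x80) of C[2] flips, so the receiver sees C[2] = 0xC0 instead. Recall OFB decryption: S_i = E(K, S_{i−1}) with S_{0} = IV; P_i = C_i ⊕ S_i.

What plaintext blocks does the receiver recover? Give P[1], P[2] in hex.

Only C[2] changed, to 0xC0. In OFB, a change in C_i flips the same bit in P_i only; the keystream is unaffected. Decrypting the received ciphertext:
P[1]: S = E(K, 0xF6) = 0xE1; 0x07 ⊕ 0xE1 = 0xE6.
P[2]: S = E(K, 0xE1) = 0xCC; 0xC0 ⊕ 0xCC = 0x0C.
Blocks that differ from the original plaintext: P[2].

P[1] = 0xE6, P[2] = 0x0C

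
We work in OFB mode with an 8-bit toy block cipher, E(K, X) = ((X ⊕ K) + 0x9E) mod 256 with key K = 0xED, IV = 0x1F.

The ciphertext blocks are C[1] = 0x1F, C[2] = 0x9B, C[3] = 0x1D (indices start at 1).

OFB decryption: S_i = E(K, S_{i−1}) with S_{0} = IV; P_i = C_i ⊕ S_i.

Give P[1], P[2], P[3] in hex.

P[1]: S = E(K, 0x1F) = 0x90; 0x1F ⊕ 0x90 = 0x8F.
P[2]: S = E(K, 0x90) = 0x1B; 0x9B ⊕ 0x1B = 0x80.
P[3]: S = E(K, 0x1B) = 0x94; 0x1D ⊕ 0x94 = 0x89.

P[1] = 0x8F, P[2] = 0x80, P[3] = 0x89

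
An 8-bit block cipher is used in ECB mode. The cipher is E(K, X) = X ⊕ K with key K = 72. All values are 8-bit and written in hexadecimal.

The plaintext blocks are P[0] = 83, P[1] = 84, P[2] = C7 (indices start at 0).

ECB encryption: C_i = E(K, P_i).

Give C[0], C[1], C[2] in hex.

C[0] = F1, C[1] = F6, C[2] = B5

C[0]: E(K, 83) = F1.
C[1]: E(K, 84) = F6.
C[2]: E(K, C7) = B5.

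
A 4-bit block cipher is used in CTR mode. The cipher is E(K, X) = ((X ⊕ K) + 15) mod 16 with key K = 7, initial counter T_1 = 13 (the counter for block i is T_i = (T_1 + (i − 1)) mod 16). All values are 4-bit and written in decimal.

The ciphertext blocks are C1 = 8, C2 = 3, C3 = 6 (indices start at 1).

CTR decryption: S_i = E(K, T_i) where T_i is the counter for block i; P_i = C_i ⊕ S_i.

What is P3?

P3: T = 15, S = E(K, T) = 7; 6 ⊕ 7 = 1.

P3 = 1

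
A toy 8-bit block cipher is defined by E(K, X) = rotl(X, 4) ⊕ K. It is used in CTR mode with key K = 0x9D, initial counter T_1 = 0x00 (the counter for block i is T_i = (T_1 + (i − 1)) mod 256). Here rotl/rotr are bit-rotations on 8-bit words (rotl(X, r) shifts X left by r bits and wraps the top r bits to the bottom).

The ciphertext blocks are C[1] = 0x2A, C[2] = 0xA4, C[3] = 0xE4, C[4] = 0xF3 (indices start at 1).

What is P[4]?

CTR decryption: S_i = E(K, T_i) where T_i is the counter for block i; P_i = C_i ⊕ S_i.
P[4]: T = 0x03, S = E(K, T) = 0xAD; 0xF3 ⊕ 0xAD = 0x5E.

P[4] = 0x5E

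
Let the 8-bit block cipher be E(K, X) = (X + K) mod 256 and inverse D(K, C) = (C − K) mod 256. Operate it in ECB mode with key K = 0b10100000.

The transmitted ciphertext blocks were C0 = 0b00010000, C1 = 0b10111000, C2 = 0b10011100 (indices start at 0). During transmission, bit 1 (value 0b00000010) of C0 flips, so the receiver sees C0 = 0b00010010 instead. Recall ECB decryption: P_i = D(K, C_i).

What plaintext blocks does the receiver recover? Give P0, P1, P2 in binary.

P0 = 0b01110010, P1 = 0b00011000, P2 = 0b11111100

Only C0 changed, to 0b00010010. In ECB, a change in C_i affects only P_i. Decrypting the received ciphertext:
P0: D(K, 0b00010010) = 0b01110010.
P1: D(K, 0b10111000) = 0b00011000.
P2: D(K, 0b10011100) = 0b11111100.
Blocks that differ from the original plaintext: P0.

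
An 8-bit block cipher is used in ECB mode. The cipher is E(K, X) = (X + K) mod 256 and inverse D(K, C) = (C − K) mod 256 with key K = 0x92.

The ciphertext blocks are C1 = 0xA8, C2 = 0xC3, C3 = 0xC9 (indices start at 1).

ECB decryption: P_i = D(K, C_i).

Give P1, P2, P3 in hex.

P1: D(K, 0xA8) = 0x16.
P2: D(K, 0xC3) = 0x31.
P3: D(K, 0xC9) = 0x37.

P1 = 0x16, P2 = 0x31, P3 = 0x37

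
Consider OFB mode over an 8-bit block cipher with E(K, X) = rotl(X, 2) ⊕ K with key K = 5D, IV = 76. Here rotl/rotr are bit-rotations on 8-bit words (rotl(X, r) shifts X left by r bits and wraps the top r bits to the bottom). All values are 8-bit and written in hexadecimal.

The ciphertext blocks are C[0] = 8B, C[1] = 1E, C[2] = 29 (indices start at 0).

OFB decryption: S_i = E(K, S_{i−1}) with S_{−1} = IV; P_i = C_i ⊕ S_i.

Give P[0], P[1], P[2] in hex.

P[0]: S = E(K, 76) = 84; 8B ⊕ 84 = 0F.
P[1]: S = E(K, 84) = 4F; 1E ⊕ 4F = 51.
P[2]: S = E(K, 4F) = 60; 29 ⊕ 60 = 49.

P[0] = 0F, P[1] = 51, P[2] = 49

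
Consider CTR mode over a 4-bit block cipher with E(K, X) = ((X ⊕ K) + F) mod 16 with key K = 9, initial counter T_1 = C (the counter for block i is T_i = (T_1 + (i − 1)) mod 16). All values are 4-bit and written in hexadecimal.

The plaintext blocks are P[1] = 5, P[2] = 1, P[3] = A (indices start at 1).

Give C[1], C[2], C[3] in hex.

CTR encryption: S_i = E(K, T_i) where T_i is the counter for block i; C_i = P_i ⊕ S_i.
C[1]: T = C, S = E(K, T) = 4; 5 ⊕ 4 = 1.
C[2]: T = D, S = E(K, T) = 3; 1 ⊕ 3 = 2.
C[3]: T = E, S = E(K, T) = 6; A ⊕ 6 = C.

C[1] = 1, C[2] = 2, C[3] = C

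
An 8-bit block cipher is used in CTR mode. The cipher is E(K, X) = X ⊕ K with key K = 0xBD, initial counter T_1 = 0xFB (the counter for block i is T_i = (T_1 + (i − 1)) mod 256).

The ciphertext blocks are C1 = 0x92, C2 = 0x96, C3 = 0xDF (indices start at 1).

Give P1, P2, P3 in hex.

P1 = 0xD4, P2 = 0xD7, P3 = 0x9F

CTR decryption: S_i = E(K, T_i) where T_i is the counter for block i; P_i = C_i ⊕ S_i.
P1: T = 0xFB, S = E(K, T) = 0x46; 0x92 ⊕ 0x46 = 0xD4.
P2: T = 0xFC, S = E(K, T) = 0x41; 0x96 ⊕ 0x41 = 0xD7.
P3: T = 0xFD, S = E(K, T) = 0x40; 0xDF ⊕ 0x40 = 0x9F.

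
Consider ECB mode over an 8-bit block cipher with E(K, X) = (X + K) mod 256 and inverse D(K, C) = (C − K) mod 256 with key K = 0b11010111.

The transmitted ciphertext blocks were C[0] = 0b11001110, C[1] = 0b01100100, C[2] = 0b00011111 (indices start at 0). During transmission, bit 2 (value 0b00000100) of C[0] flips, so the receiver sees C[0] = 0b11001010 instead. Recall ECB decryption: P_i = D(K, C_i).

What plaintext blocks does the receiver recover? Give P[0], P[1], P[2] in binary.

Only C[0] changed, to 0b11001010. In ECB, a change in C_i affects only P_i. Decrypting the received ciphertext:
P[0]: D(K, 0b11001010) = 0b11110011.
P[1]: D(K, 0b01100100) = 0b10001101.
P[2]: D(K, 0b00011111) = 0b01001000.
Blocks that differ from the original plaintext: P[0].

P[0] = 0b11110011, P[1] = 0b10001101, P[2] = 0b01001000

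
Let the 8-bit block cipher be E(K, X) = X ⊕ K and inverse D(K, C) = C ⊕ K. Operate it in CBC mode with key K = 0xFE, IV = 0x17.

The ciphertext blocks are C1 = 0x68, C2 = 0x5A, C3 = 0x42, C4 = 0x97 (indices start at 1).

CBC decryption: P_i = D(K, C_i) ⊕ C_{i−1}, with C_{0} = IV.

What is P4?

P4: D(K, 0x97) = 0x69; 0x69 ⊕ 0x42 = 0x2B.

P4 = 0x2B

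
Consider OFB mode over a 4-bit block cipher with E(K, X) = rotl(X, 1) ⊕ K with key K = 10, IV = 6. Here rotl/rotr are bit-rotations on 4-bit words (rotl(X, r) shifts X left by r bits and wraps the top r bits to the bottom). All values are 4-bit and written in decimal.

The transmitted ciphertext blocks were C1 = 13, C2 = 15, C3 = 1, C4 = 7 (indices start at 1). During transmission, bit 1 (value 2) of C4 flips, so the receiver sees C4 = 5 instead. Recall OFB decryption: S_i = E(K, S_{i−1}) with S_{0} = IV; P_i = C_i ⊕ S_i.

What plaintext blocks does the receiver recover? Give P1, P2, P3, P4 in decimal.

Only C4 changed, to 5. In OFB, a change in C_i flips the same bit in P_i only; the keystream is unaffected. Decrypting the received ciphertext:
P1: S = E(K, 6) = 6; 13 ⊕ 6 = 11.
P2: S = E(K, 6) = 6; 15 ⊕ 6 = 9.
P3: S = E(K, 6) = 6; 1 ⊕ 6 = 7.
P4: S = E(K, 6) = 6; 5 ⊕ 6 = 3.
Blocks that differ from the original plaintext: P4.

P1 = 11, P2 = 9, P3 = 7, P4 = 3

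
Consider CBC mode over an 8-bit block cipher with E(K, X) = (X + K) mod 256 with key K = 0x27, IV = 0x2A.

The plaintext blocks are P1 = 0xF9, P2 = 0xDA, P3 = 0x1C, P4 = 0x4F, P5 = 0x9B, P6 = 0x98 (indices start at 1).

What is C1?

C1 = 0xFA

CBC encryption: C_i = E(K, P_i ⊕ C_{i−1}), with C_{0} = IV.
C1: P1 ⊕ 0x2A = 0xD3; E(K, 0xD3) = 0xFA.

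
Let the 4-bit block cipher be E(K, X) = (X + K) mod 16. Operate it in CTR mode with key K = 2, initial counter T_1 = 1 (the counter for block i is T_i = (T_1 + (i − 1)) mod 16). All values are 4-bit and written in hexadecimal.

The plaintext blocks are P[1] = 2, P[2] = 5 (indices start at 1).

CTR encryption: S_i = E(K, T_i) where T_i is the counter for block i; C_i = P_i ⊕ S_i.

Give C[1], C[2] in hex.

C[1]: T = 1, S = E(K, T) = 3; 2 ⊕ 3 = 1.
C[2]: T = 2, S = E(K, T) = 4; 5 ⊕ 4 = 1.

C[1] = 1, C[2] = 1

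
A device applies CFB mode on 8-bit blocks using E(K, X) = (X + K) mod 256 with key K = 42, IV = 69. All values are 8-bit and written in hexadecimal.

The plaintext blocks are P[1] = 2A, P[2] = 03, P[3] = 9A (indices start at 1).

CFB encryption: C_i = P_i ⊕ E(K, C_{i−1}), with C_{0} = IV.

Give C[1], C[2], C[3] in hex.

C[1]: E(K, 69) = AB; 2A ⊕ AB = 81.
C[2]: E(K, 81) = C3; 03 ⊕ C3 = C0.
C[3]: E(K, C0) = 02; 9A ⊕ 02 = 98.

C[1] = 81, C[2] = C0, C[3] = 98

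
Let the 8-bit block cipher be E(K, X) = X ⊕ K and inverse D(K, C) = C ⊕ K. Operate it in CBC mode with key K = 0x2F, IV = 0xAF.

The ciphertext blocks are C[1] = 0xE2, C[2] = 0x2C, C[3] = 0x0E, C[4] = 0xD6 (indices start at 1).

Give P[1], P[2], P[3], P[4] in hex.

P[1] = 0x62, P[2] = 0xE1, P[3] = 0x0D, P[4] = 0xF7

CBC decryption: P_i = D(K, C_i) ⊕ C_{i−1}, with C_{0} = IV.
P[1]: D(K, 0xE2) = 0xCD; 0xCD ⊕ 0xAF = 0x62.
P[2]: D(K, 0x2C) = 0x03; 0x03 ⊕ 0xE2 = 0xE1.
P[3]: D(K, 0x0E) = 0x21; 0x21 ⊕ 0x2C = 0x0D.
P[4]: D(K, 0xD6) = 0xF9; 0xF9 ⊕ 0x0E = 0xF7.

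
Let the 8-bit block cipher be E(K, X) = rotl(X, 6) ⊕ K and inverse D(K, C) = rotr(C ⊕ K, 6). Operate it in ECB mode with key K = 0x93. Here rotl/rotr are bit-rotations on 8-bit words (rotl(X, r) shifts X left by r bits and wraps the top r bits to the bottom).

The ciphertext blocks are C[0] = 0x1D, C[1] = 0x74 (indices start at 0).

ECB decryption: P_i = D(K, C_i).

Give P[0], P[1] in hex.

P[0]: D(K, 0x1D) = 0x3A.
P[1]: D(K, 0x74) = 0x9F.

P[0] = 0x3A, P[1] = 0x9F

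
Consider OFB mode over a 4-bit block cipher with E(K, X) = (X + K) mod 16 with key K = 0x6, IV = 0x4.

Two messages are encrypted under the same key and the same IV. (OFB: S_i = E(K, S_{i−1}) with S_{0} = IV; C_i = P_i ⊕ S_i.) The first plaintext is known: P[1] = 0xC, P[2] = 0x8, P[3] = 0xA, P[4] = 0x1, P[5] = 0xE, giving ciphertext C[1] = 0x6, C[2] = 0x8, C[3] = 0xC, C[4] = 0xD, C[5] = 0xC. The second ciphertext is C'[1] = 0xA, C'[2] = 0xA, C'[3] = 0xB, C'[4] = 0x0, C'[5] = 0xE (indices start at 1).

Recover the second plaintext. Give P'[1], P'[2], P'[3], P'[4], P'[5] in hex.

In OFB with a reused IV, both messages share the same keystream S_i, so C_i ⊕ C'_i = P_i ⊕ P'_i and thus P'_i = P_i ⊕ C_i ⊕ C'_i.
P'[1]: 0xC ⊕ 0x6 ⊕ 0xA = 0x0.
P'[2]: 0x8 ⊕ 0x8 ⊕ 0xA = 0xA.
P'[3]: 0xA ⊕ 0xC ⊕ 0xB = 0xD.
P'[4]: 0x1 ⊕ 0xD ⊕ 0x0 = 0xC.
P'[5]: 0xE ⊕ 0xC ⊕ 0xE = 0xC.

P'[1] = 0x0, P'[2] = 0xA, P'[3] = 0xD, P'[4] = 0xC, P'[5] = 0xC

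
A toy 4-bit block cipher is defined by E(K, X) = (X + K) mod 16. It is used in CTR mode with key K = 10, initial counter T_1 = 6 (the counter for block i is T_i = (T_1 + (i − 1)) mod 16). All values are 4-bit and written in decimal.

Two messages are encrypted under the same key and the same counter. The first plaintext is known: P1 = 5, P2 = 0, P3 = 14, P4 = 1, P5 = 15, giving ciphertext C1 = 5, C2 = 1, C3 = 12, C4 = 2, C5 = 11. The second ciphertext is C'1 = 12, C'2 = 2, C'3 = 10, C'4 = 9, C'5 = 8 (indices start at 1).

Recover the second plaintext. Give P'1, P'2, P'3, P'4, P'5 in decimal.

P'1 = 12, P'2 = 3, P'3 = 8, P'4 = 10, P'5 = 12

In CTR with a reused counter, both messages share the same keystream S_i, so C_i ⊕ C'_i = P_i ⊕ P'_i and thus P'_i = P_i ⊕ C_i ⊕ C'_i.
P'1: 5 ⊕ 5 ⊕ 12 = 12.
P'2: 0 ⊕ 1 ⊕ 2 = 3.
P'3: 14 ⊕ 12 ⊕ 10 = 8.
P'4: 1 ⊕ 2 ⊕ 9 = 10.
P'5: 15 ⊕ 11 ⊕ 8 = 12.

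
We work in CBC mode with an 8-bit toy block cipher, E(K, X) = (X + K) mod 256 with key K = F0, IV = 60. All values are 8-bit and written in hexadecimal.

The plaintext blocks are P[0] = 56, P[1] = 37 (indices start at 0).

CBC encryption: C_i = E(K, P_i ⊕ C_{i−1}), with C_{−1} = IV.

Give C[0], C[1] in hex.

C[0]: P[0] ⊕ 60 = 36; E(K, 36) = 26.
C[1]: P[1] ⊕ 26 = 11; E(K, 11) = 01.

C[0] = 26, C[1] = 01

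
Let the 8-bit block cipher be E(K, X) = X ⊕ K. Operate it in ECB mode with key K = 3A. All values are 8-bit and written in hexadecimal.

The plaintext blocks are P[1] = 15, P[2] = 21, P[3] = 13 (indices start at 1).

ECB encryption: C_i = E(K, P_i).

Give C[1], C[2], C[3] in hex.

C[1]: E(K, 15) = 2F.
C[2]: E(K, 21) = 1B.
C[3]: E(K, 13) = 29.

C[1] = 2F, C[2] = 1B, C[3] = 29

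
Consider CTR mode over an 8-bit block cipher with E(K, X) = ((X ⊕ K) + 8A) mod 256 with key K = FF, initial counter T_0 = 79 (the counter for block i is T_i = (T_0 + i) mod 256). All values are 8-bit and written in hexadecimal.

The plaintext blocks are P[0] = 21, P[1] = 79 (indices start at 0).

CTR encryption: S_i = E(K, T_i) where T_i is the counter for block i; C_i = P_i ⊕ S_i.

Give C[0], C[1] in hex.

C[0]: T = 79, S = E(K, T) = 10; 21 ⊕ 10 = 31.
C[1]: T = 7A, S = E(K, T) = 0F; 79 ⊕ 0F = 76.

C[0] = 31, C[1] = 76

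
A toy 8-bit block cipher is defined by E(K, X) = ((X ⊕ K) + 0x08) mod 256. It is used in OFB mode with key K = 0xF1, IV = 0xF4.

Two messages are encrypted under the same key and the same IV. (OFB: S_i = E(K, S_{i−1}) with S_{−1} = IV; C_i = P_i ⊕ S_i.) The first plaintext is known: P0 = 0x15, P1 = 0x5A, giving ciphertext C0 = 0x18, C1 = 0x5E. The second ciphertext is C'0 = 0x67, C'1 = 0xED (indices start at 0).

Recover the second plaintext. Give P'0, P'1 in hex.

In OFB with a reused IV, both messages share the same keystream S_i, so C_i ⊕ C'_i = P_i ⊕ P'_i and thus P'_i = P_i ⊕ C_i ⊕ C'_i.
P'0: 0x15 ⊕ 0x18 ⊕ 0x67 = 0x6A.
P'1: 0x5A ⊕ 0x5E ⊕ 0xED = 0xE9.

P'0 = 0x6A, P'1 = 0xE9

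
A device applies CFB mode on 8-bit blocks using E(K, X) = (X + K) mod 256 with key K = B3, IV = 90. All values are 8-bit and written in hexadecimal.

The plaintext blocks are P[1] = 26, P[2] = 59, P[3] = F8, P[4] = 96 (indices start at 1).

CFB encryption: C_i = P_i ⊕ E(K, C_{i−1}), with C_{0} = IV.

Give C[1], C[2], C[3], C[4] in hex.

C[1] = 65, C[2] = 41, C[3] = 0C, C[4] = 29

C[1]: E(K, 90) = 43; 26 ⊕ 43 = 65.
C[2]: E(K, 65) = 18; 59 ⊕ 18 = 41.
C[3]: E(K, 41) = F4; F8 ⊕ F4 = 0C.
C[4]: E(K, 0C) = BF; 96 ⊕ BF = 29.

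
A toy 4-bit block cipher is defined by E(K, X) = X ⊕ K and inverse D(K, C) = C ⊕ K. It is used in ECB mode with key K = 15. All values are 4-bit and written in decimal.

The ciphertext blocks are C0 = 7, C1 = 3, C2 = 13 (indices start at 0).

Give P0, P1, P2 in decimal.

ECB decryption: P_i = D(K, C_i).
P0: D(K, 7) = 8.
P1: D(K, 3) = 12.
P2: D(K, 13) = 2.

P0 = 8, P1 = 12, P2 = 2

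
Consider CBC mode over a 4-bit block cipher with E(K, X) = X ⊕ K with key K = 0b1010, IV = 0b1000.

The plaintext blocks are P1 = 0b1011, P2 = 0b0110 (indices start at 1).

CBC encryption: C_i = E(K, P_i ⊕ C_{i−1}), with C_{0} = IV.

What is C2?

C1: P1 ⊕ 0b1000 = 0b0011; E(K, 0b0011) = 0b1001.
C2: P2 ⊕ 0b1001 = 0b1111; E(K, 0b1111) = 0b0101.

C2 = 0b0101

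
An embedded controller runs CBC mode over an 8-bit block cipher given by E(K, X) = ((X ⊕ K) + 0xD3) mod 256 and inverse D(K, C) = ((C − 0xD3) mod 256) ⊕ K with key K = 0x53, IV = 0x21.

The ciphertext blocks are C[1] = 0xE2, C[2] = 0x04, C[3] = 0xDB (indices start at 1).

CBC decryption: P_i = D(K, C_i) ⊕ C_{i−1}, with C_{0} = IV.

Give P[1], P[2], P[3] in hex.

P[1]: D(K, 0xE2) = 0x5C; 0x5C ⊕ 0x21 = 0x7D.
P[2]: D(K, 0x04) = 0x62; 0x62 ⊕ 0xE2 = 0x80.
P[3]: D(K, 0xDB) = 0x5B; 0x5B ⊕ 0x04 = 0x5F.

P[1] = 0x7D, P[2] = 0x80, P[3] = 0x5F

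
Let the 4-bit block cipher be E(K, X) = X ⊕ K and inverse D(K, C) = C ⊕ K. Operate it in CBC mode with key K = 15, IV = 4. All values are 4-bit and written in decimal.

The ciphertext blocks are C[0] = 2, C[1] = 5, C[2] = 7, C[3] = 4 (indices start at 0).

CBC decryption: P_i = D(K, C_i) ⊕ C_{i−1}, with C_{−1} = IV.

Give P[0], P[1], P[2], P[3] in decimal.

P[0] = 9, P[1] = 8, P[2] = 13, P[3] = 12

P[0]: D(K, 2) = 13; 13 ⊕ 4 = 9.
P[1]: D(K, 5) = 10; 10 ⊕ 2 = 8.
P[2]: D(K, 7) = 8; 8 ⊕ 5 = 13.
P[3]: D(K, 4) = 11; 11 ⊕ 7 = 12.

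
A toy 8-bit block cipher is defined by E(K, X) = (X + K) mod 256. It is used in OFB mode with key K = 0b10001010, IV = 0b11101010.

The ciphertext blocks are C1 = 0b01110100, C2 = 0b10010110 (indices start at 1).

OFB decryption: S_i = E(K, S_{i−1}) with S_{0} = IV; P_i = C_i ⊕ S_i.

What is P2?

P1: S = E(K, 0b11101010) = 0b01110100; 0b01110100 ⊕ 0b01110100 = 0b00000000.
P2: S = E(K, 0b01110100) = 0b11111110; 0b10010110 ⊕ 0b11111110 = 0b01101000.

P2 = 0b01101000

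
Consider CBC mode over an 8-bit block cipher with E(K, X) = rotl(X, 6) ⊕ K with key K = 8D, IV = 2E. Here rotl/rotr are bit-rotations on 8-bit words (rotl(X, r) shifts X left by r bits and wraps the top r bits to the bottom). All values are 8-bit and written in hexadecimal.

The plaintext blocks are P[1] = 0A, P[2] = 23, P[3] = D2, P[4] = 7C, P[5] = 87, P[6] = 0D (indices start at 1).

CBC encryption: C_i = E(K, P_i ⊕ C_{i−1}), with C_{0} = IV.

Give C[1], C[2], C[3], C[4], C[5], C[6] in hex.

C[1]: P[1] ⊕ 2E = 24; E(K, 24) = 84.
C[2]: P[2] ⊕ 84 = A7; E(K, A7) = 64.
C[3]: P[3] ⊕ 64 = B6; E(K, B6) = 20.
C[4]: P[4] ⊕ 20 = 5C; E(K, 5C) = 9A.
C[5]: P[5] ⊕ 9A = 1D; E(K, 1D) = CA.
C[6]: P[6] ⊕ CA = C7; E(K, C7) = 7C.

C[1] = 84, C[2] = 64, C[3] = 20, C[4] = 9A, C[5] = CA, C[6] = 7C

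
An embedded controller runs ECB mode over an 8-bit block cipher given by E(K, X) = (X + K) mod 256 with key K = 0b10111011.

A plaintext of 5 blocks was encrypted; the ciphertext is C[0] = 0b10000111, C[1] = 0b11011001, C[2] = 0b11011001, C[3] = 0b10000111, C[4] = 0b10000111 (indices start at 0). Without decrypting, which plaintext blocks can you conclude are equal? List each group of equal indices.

P[0] = P[3] = P[4]; P[1] = P[2]

ECB encrypts each block independently with the same key, so equal ciphertext blocks imply equal plaintext blocks.
C[0] = C[3] = C[4] = 0b10000111, so P[0] = P[3] = P[4].
C[1] = C[2] = 0b11011001, so P[1] = P[2].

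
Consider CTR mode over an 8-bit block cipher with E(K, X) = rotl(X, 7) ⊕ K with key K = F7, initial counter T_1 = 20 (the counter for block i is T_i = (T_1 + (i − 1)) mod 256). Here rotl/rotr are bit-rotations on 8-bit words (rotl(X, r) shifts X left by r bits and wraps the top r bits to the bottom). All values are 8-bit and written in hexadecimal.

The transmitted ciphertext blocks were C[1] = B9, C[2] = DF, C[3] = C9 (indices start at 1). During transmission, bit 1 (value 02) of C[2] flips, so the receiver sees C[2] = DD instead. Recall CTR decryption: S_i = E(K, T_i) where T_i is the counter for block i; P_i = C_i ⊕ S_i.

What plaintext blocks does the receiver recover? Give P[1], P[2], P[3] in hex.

P[1] = 5E, P[2] = BA, P[3] = 2F

Only C[2] changed, to DD. In CTR, a change in C_i flips the same bit in P_i only; the keystream is unaffected. Decrypting the received ciphertext:
P[1]: T = 20, S = E(K, T) = E7; B9 ⊕ E7 = 5E.
P[2]: T = 21, S = E(K, T) = 67; DD ⊕ 67 = BA.
P[3]: T = 22, S = E(K, T) = E6; C9 ⊕ E6 = 2F.
Blocks that differ from the original plaintext: P[2].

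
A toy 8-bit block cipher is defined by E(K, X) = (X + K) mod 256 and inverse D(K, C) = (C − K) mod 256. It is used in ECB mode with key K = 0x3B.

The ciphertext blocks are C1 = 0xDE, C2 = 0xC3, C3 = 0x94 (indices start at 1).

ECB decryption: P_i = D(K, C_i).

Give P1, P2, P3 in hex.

P1 = 0xA3, P2 = 0x88, P3 = 0x59

P1: D(K, 0xDE) = 0xA3.
P2: D(K, 0xC3) = 0x88.
P3: D(K, 0x94) = 0x59.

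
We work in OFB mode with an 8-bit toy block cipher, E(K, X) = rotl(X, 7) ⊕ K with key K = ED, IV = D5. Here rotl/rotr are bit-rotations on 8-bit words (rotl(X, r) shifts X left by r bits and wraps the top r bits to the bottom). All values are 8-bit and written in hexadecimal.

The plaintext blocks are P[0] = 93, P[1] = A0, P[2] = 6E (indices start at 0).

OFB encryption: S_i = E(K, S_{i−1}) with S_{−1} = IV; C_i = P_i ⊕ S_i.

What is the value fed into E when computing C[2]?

6E

C[0]: S = E(K, D5) = 07; 93 ⊕ 07 = 94.
C[1]: S = E(K, 07) = 6E; A0 ⊕ 6E = CE.
C[2]: S = E(K, 6E) = DA; 6E ⊕ DA = B4.
So the input to E for block [2] is 6E.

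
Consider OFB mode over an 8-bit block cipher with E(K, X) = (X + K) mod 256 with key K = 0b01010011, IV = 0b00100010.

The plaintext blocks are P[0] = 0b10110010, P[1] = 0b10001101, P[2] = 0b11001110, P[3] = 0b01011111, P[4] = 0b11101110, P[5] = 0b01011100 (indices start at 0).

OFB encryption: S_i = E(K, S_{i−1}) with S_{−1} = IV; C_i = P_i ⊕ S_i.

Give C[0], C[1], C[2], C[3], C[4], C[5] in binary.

C[0] = 0b11000111, C[1] = 0b01000101, C[2] = 0b11010101, C[3] = 0b00110001, C[4] = 0b00101111, C[5] = 0b01001000

C[0]: S = E(K, 0b00100010) = 0b01110101; 0b10110010 ⊕ 0b01110101 = 0b11000111.
C[1]: S = E(K, 0b01110101) = 0b11001000; 0b10001101 ⊕ 0b11001000 = 0b01000101.
C[2]: S = E(K, 0b11001000) = 0b00011011; 0b11001110 ⊕ 0b00011011 = 0b11010101.
C[3]: S = E(K, 0b00011011) = 0b01101110; 0b01011111 ⊕ 0b01101110 = 0b00110001.
C[4]: S = E(K, 0b01101110) = 0b11000001; 0b11101110 ⊕ 0b11000001 = 0b00101111.
C[5]: S = E(K, 0b11000001) = 0b00010100; 0b01011100 ⊕ 0b00010100 = 0b01001000.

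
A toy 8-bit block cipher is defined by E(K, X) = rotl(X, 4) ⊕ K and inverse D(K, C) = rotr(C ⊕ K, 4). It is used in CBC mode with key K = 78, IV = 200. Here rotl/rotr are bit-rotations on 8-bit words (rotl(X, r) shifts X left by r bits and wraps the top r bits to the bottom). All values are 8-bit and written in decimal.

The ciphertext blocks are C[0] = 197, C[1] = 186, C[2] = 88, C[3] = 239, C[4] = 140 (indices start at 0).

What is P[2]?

P[2] = 219

CBC decryption: P_i = D(K, C_i) ⊕ C_{i−1}, with C_{−1} = IV.
P[2]: D(K, 88) = 97; 97 ⊕ 186 = 219.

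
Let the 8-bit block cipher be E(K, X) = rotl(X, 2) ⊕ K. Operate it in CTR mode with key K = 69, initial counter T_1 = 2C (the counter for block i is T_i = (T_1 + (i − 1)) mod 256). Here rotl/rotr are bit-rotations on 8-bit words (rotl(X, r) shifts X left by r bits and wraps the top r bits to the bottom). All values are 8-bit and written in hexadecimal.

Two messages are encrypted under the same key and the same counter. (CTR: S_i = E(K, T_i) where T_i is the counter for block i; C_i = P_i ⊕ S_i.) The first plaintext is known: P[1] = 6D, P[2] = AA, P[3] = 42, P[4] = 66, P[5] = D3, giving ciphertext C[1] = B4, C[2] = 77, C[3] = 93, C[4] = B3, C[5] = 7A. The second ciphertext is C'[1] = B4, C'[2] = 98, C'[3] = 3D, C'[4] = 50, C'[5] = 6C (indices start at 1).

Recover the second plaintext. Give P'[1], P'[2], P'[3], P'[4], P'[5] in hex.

In CTR with a reused counter, both messages share the same keystream S_i, so C_i ⊕ C'_i = P_i ⊕ P'_i and thus P'_i = P_i ⊕ C_i ⊕ C'_i.
P'[1]: 6D ⊕ B4 ⊕ B4 = 6D.
P'[2]: AA ⊕ 77 ⊕ 98 = 45.
P'[3]: 42 ⊕ 93 ⊕ 3D = EC.
P'[4]: 66 ⊕ B3 ⊕ 50 = 85.
P'[5]: D3 ⊕ 7A ⊕ 6C = C5.

P'[1] = 6D, P'[2] = 45, P'[3] = EC, P'[4] = 85, P'[5] = C5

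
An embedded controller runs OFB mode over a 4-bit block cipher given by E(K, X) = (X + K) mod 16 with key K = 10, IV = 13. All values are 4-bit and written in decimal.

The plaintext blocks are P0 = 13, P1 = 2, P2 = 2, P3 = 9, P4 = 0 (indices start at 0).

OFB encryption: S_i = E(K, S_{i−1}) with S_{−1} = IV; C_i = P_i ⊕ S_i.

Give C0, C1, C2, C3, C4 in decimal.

C0: S = E(K, 13) = 7; 13 ⊕ 7 = 10.
C1: S = E(K, 7) = 1; 2 ⊕ 1 = 3.
C2: S = E(K, 1) = 11; 2 ⊕ 11 = 9.
C3: S = E(K, 11) = 5; 9 ⊕ 5 = 12.
C4: S = E(K, 5) = 15; 0 ⊕ 15 = 15.

C0 = 10, C1 = 3, C2 = 9, C3 = 12, C4 = 15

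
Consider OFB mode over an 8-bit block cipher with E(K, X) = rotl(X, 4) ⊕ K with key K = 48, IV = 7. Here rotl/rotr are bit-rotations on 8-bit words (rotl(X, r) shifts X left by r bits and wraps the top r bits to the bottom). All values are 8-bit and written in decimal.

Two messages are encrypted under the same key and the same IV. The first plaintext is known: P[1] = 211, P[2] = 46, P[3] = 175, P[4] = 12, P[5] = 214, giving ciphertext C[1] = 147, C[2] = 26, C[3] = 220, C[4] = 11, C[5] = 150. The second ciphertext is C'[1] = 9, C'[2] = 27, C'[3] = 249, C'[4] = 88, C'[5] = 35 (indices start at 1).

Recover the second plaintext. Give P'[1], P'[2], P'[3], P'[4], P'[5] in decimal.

In OFB with a reused IV, both messages share the same keystream S_i, so C_i ⊕ C'_i = P_i ⊕ P'_i and thus P'_i = P_i ⊕ C_i ⊕ C'_i.
P'[1]: 211 ⊕ 147 ⊕ 9 = 73.
P'[2]: 46 ⊕ 26 ⊕ 27 = 47.
P'[3]: 175 ⊕ 220 ⊕ 249 = 138.
P'[4]: 12 ⊕ 11 ⊕ 88 = 95.
P'[5]: 214 ⊕ 150 ⊕ 35 = 99.

P'[1] = 73, P'[2] = 47, P'[3] = 138, P'[4] = 95, P'[5] = 99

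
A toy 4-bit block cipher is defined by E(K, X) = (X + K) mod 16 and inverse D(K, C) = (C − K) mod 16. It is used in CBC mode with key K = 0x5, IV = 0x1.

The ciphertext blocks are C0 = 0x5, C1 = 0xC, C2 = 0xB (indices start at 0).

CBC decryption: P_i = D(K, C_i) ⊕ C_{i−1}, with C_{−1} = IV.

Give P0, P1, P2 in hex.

P0: D(K, 0x5) = 0x0; 0x0 ⊕ 0x1 = 0x1.
P1: D(K, 0xC) = 0x7; 0x7 ⊕ 0x5 = 0x2.
P2: D(K, 0xB) = 0x6; 0x6 ⊕ 0xC = 0xA.

P0 = 0x1, P1 = 0x2, P2 = 0xA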